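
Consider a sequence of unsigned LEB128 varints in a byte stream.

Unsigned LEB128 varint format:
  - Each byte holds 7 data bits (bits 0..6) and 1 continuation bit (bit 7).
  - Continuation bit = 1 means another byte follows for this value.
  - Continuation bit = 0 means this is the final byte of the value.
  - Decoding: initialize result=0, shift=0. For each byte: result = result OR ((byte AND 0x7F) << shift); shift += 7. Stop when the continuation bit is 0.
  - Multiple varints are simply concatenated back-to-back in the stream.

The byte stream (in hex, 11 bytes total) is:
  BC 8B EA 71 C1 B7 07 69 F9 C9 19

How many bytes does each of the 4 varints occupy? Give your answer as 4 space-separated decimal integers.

  byte[0]=0xBC cont=1 payload=0x3C=60: acc |= 60<<0 -> acc=60 shift=7
  byte[1]=0x8B cont=1 payload=0x0B=11: acc |= 11<<7 -> acc=1468 shift=14
  byte[2]=0xEA cont=1 payload=0x6A=106: acc |= 106<<14 -> acc=1738172 shift=21
  byte[3]=0x71 cont=0 payload=0x71=113: acc |= 113<<21 -> acc=238716348 shift=28 [end]
Varint 1: bytes[0:4] = BC 8B EA 71 -> value 238716348 (4 byte(s))
  byte[4]=0xC1 cont=1 payload=0x41=65: acc |= 65<<0 -> acc=65 shift=7
  byte[5]=0xB7 cont=1 payload=0x37=55: acc |= 55<<7 -> acc=7105 shift=14
  byte[6]=0x07 cont=0 payload=0x07=7: acc |= 7<<14 -> acc=121793 shift=21 [end]
Varint 2: bytes[4:7] = C1 B7 07 -> value 121793 (3 byte(s))
  byte[7]=0x69 cont=0 payload=0x69=105: acc |= 105<<0 -> acc=105 shift=7 [end]
Varint 3: bytes[7:8] = 69 -> value 105 (1 byte(s))
  byte[8]=0xF9 cont=1 payload=0x79=121: acc |= 121<<0 -> acc=121 shift=7
  byte[9]=0xC9 cont=1 payload=0x49=73: acc |= 73<<7 -> acc=9465 shift=14
  byte[10]=0x19 cont=0 payload=0x19=25: acc |= 25<<14 -> acc=419065 shift=21 [end]
Varint 4: bytes[8:11] = F9 C9 19 -> value 419065 (3 byte(s))

Answer: 4 3 1 3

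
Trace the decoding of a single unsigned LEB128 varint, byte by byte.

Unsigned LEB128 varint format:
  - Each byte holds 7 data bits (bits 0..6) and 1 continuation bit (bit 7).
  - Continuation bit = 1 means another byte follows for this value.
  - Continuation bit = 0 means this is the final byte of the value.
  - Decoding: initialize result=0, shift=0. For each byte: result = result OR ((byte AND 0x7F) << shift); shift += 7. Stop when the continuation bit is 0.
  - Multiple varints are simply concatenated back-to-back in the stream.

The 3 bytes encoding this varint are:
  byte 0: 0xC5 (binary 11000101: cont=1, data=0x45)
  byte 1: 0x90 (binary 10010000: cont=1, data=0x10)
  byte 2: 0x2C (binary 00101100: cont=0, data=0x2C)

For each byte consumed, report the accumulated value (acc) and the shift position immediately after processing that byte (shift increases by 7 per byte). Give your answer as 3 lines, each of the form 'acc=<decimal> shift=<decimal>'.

byte 0=0xC5: payload=0x45=69, contrib = 69<<0 = 69; acc -> 69, shift -> 7
byte 1=0x90: payload=0x10=16, contrib = 16<<7 = 2048; acc -> 2117, shift -> 14
byte 2=0x2C: payload=0x2C=44, contrib = 44<<14 = 720896; acc -> 723013, shift -> 21

Answer: acc=69 shift=7
acc=2117 shift=14
acc=723013 shift=21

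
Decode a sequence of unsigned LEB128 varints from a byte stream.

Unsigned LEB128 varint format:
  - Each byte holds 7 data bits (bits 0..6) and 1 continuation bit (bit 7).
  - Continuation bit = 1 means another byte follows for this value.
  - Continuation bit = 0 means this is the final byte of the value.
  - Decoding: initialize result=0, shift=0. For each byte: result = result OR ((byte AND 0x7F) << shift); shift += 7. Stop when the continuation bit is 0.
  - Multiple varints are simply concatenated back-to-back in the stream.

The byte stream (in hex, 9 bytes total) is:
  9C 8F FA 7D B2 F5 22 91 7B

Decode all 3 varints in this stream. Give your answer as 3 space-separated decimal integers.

Answer: 264144796 572082 15761

Derivation:
  byte[0]=0x9C cont=1 payload=0x1C=28: acc |= 28<<0 -> acc=28 shift=7
  byte[1]=0x8F cont=1 payload=0x0F=15: acc |= 15<<7 -> acc=1948 shift=14
  byte[2]=0xFA cont=1 payload=0x7A=122: acc |= 122<<14 -> acc=2000796 shift=21
  byte[3]=0x7D cont=0 payload=0x7D=125: acc |= 125<<21 -> acc=264144796 shift=28 [end]
Varint 1: bytes[0:4] = 9C 8F FA 7D -> value 264144796 (4 byte(s))
  byte[4]=0xB2 cont=1 payload=0x32=50: acc |= 50<<0 -> acc=50 shift=7
  byte[5]=0xF5 cont=1 payload=0x75=117: acc |= 117<<7 -> acc=15026 shift=14
  byte[6]=0x22 cont=0 payload=0x22=34: acc |= 34<<14 -> acc=572082 shift=21 [end]
Varint 2: bytes[4:7] = B2 F5 22 -> value 572082 (3 byte(s))
  byte[7]=0x91 cont=1 payload=0x11=17: acc |= 17<<0 -> acc=17 shift=7
  byte[8]=0x7B cont=0 payload=0x7B=123: acc |= 123<<7 -> acc=15761 shift=14 [end]
Varint 3: bytes[7:9] = 91 7B -> value 15761 (2 byte(s))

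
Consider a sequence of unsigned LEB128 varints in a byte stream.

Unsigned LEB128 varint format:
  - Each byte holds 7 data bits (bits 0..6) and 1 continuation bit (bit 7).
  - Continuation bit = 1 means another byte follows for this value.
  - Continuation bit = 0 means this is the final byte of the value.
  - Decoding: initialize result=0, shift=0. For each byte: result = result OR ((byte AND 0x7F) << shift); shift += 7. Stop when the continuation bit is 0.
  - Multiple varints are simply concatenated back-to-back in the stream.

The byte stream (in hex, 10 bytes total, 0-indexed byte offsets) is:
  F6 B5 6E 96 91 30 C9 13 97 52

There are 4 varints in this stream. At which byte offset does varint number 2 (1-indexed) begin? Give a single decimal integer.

  byte[0]=0xF6 cont=1 payload=0x76=118: acc |= 118<<0 -> acc=118 shift=7
  byte[1]=0xB5 cont=1 payload=0x35=53: acc |= 53<<7 -> acc=6902 shift=14
  byte[2]=0x6E cont=0 payload=0x6E=110: acc |= 110<<14 -> acc=1809142 shift=21 [end]
Varint 1: bytes[0:3] = F6 B5 6E -> value 1809142 (3 byte(s))
  byte[3]=0x96 cont=1 payload=0x16=22: acc |= 22<<0 -> acc=22 shift=7
  byte[4]=0x91 cont=1 payload=0x11=17: acc |= 17<<7 -> acc=2198 shift=14
  byte[5]=0x30 cont=0 payload=0x30=48: acc |= 48<<14 -> acc=788630 shift=21 [end]
Varint 2: bytes[3:6] = 96 91 30 -> value 788630 (3 byte(s))
  byte[6]=0xC9 cont=1 payload=0x49=73: acc |= 73<<0 -> acc=73 shift=7
  byte[7]=0x13 cont=0 payload=0x13=19: acc |= 19<<7 -> acc=2505 shift=14 [end]
Varint 3: bytes[6:8] = C9 13 -> value 2505 (2 byte(s))
  byte[8]=0x97 cont=1 payload=0x17=23: acc |= 23<<0 -> acc=23 shift=7
  byte[9]=0x52 cont=0 payload=0x52=82: acc |= 82<<7 -> acc=10519 shift=14 [end]
Varint 4: bytes[8:10] = 97 52 -> value 10519 (2 byte(s))

Answer: 3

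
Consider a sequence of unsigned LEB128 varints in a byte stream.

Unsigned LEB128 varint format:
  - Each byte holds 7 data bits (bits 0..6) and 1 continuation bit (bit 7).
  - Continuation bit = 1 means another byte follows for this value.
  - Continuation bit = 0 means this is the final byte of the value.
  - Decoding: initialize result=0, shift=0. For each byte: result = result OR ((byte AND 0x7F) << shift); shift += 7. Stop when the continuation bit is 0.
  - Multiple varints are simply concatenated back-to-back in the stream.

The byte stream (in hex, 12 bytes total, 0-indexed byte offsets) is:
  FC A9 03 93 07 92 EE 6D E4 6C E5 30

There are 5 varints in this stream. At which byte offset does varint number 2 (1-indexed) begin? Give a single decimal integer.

Answer: 3

Derivation:
  byte[0]=0xFC cont=1 payload=0x7C=124: acc |= 124<<0 -> acc=124 shift=7
  byte[1]=0xA9 cont=1 payload=0x29=41: acc |= 41<<7 -> acc=5372 shift=14
  byte[2]=0x03 cont=0 payload=0x03=3: acc |= 3<<14 -> acc=54524 shift=21 [end]
Varint 1: bytes[0:3] = FC A9 03 -> value 54524 (3 byte(s))
  byte[3]=0x93 cont=1 payload=0x13=19: acc |= 19<<0 -> acc=19 shift=7
  byte[4]=0x07 cont=0 payload=0x07=7: acc |= 7<<7 -> acc=915 shift=14 [end]
Varint 2: bytes[3:5] = 93 07 -> value 915 (2 byte(s))
  byte[5]=0x92 cont=1 payload=0x12=18: acc |= 18<<0 -> acc=18 shift=7
  byte[6]=0xEE cont=1 payload=0x6E=110: acc |= 110<<7 -> acc=14098 shift=14
  byte[7]=0x6D cont=0 payload=0x6D=109: acc |= 109<<14 -> acc=1799954 shift=21 [end]
Varint 3: bytes[5:8] = 92 EE 6D -> value 1799954 (3 byte(s))
  byte[8]=0xE4 cont=1 payload=0x64=100: acc |= 100<<0 -> acc=100 shift=7
  byte[9]=0x6C cont=0 payload=0x6C=108: acc |= 108<<7 -> acc=13924 shift=14 [end]
Varint 4: bytes[8:10] = E4 6C -> value 13924 (2 byte(s))
  byte[10]=0xE5 cont=1 payload=0x65=101: acc |= 101<<0 -> acc=101 shift=7
  byte[11]=0x30 cont=0 payload=0x30=48: acc |= 48<<7 -> acc=6245 shift=14 [end]
Varint 5: bytes[10:12] = E5 30 -> value 6245 (2 byte(s))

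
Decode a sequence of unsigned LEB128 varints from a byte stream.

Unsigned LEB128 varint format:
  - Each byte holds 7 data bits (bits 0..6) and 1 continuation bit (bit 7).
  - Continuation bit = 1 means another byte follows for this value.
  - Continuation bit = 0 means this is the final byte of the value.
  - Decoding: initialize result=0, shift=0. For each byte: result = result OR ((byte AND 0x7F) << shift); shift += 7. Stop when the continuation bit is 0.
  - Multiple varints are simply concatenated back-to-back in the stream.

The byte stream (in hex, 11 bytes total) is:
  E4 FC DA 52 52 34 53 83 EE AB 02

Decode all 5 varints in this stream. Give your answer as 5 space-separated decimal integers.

  byte[0]=0xE4 cont=1 payload=0x64=100: acc |= 100<<0 -> acc=100 shift=7
  byte[1]=0xFC cont=1 payload=0x7C=124: acc |= 124<<7 -> acc=15972 shift=14
  byte[2]=0xDA cont=1 payload=0x5A=90: acc |= 90<<14 -> acc=1490532 shift=21
  byte[3]=0x52 cont=0 payload=0x52=82: acc |= 82<<21 -> acc=173456996 shift=28 [end]
Varint 1: bytes[0:4] = E4 FC DA 52 -> value 173456996 (4 byte(s))
  byte[4]=0x52 cont=0 payload=0x52=82: acc |= 82<<0 -> acc=82 shift=7 [end]
Varint 2: bytes[4:5] = 52 -> value 82 (1 byte(s))
  byte[5]=0x34 cont=0 payload=0x34=52: acc |= 52<<0 -> acc=52 shift=7 [end]
Varint 3: bytes[5:6] = 34 -> value 52 (1 byte(s))
  byte[6]=0x53 cont=0 payload=0x53=83: acc |= 83<<0 -> acc=83 shift=7 [end]
Varint 4: bytes[6:7] = 53 -> value 83 (1 byte(s))
  byte[7]=0x83 cont=1 payload=0x03=3: acc |= 3<<0 -> acc=3 shift=7
  byte[8]=0xEE cont=1 payload=0x6E=110: acc |= 110<<7 -> acc=14083 shift=14
  byte[9]=0xAB cont=1 payload=0x2B=43: acc |= 43<<14 -> acc=718595 shift=21
  byte[10]=0x02 cont=0 payload=0x02=2: acc |= 2<<21 -> acc=4912899 shift=28 [end]
Varint 5: bytes[7:11] = 83 EE AB 02 -> value 4912899 (4 byte(s))

Answer: 173456996 82 52 83 4912899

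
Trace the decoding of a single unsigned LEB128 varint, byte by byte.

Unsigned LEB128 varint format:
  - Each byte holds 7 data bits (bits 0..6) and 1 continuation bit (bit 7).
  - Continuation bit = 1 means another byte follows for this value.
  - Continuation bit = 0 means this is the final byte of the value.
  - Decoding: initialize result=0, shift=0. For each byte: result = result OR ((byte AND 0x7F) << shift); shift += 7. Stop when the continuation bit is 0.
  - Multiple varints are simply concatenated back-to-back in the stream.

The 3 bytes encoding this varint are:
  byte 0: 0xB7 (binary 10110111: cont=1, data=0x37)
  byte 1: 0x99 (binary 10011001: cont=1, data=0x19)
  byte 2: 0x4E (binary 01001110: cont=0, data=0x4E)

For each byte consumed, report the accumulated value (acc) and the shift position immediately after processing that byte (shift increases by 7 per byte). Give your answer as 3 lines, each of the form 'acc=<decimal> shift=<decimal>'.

byte 0=0xB7: payload=0x37=55, contrib = 55<<0 = 55; acc -> 55, shift -> 7
byte 1=0x99: payload=0x19=25, contrib = 25<<7 = 3200; acc -> 3255, shift -> 14
byte 2=0x4E: payload=0x4E=78, contrib = 78<<14 = 1277952; acc -> 1281207, shift -> 21

Answer: acc=55 shift=7
acc=3255 shift=14
acc=1281207 shift=21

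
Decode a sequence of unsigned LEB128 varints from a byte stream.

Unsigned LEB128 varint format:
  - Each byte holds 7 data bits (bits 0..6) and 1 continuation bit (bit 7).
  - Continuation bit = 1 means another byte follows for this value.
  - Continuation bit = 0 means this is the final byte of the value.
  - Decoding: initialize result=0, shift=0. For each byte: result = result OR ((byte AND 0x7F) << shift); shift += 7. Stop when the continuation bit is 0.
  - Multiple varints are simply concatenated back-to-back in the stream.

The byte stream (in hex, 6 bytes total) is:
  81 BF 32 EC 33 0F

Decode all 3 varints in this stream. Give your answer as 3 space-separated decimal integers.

Answer: 827265 6636 15

Derivation:
  byte[0]=0x81 cont=1 payload=0x01=1: acc |= 1<<0 -> acc=1 shift=7
  byte[1]=0xBF cont=1 payload=0x3F=63: acc |= 63<<7 -> acc=8065 shift=14
  byte[2]=0x32 cont=0 payload=0x32=50: acc |= 50<<14 -> acc=827265 shift=21 [end]
Varint 1: bytes[0:3] = 81 BF 32 -> value 827265 (3 byte(s))
  byte[3]=0xEC cont=1 payload=0x6C=108: acc |= 108<<0 -> acc=108 shift=7
  byte[4]=0x33 cont=0 payload=0x33=51: acc |= 51<<7 -> acc=6636 shift=14 [end]
Varint 2: bytes[3:5] = EC 33 -> value 6636 (2 byte(s))
  byte[5]=0x0F cont=0 payload=0x0F=15: acc |= 15<<0 -> acc=15 shift=7 [end]
Varint 3: bytes[5:6] = 0F -> value 15 (1 byte(s))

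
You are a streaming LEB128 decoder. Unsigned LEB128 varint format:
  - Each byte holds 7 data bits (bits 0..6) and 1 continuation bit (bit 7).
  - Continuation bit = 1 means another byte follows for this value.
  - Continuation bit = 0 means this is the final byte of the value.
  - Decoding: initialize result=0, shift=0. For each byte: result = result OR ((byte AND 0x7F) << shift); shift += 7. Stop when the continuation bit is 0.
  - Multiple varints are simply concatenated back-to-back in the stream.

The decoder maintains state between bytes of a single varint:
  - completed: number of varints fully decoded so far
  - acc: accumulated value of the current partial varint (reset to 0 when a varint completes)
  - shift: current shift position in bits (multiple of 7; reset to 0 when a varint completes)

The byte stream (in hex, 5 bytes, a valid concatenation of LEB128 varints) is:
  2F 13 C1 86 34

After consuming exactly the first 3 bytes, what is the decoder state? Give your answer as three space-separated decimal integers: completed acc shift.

byte[0]=0x2F cont=0 payload=0x2F: varint #1 complete (value=47); reset -> completed=1 acc=0 shift=0
byte[1]=0x13 cont=0 payload=0x13: varint #2 complete (value=19); reset -> completed=2 acc=0 shift=0
byte[2]=0xC1 cont=1 payload=0x41: acc |= 65<<0 -> completed=2 acc=65 shift=7

Answer: 2 65 7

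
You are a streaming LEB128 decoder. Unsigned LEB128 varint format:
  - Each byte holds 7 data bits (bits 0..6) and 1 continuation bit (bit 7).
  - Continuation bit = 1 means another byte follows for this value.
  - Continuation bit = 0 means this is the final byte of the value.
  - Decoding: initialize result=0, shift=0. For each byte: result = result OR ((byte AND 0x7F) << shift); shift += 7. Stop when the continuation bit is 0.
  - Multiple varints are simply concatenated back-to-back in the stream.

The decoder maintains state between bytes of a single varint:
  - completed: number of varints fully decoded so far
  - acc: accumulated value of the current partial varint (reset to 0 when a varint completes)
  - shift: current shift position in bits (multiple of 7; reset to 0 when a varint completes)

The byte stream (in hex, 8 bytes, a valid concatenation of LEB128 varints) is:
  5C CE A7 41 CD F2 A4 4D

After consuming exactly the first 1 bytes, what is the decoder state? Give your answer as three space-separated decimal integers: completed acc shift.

byte[0]=0x5C cont=0 payload=0x5C: varint #1 complete (value=92); reset -> completed=1 acc=0 shift=0

Answer: 1 0 0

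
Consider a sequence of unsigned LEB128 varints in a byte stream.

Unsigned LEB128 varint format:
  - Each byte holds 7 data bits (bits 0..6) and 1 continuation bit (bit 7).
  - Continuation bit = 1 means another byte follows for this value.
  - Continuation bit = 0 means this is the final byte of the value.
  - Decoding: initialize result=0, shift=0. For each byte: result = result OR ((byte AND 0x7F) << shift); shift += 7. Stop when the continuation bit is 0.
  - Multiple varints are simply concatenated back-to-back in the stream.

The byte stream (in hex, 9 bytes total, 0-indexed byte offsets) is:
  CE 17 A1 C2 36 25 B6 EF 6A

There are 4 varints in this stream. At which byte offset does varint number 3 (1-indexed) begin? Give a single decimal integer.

Answer: 5

Derivation:
  byte[0]=0xCE cont=1 payload=0x4E=78: acc |= 78<<0 -> acc=78 shift=7
  byte[1]=0x17 cont=0 payload=0x17=23: acc |= 23<<7 -> acc=3022 shift=14 [end]
Varint 1: bytes[0:2] = CE 17 -> value 3022 (2 byte(s))
  byte[2]=0xA1 cont=1 payload=0x21=33: acc |= 33<<0 -> acc=33 shift=7
  byte[3]=0xC2 cont=1 payload=0x42=66: acc |= 66<<7 -> acc=8481 shift=14
  byte[4]=0x36 cont=0 payload=0x36=54: acc |= 54<<14 -> acc=893217 shift=21 [end]
Varint 2: bytes[2:5] = A1 C2 36 -> value 893217 (3 byte(s))
  byte[5]=0x25 cont=0 payload=0x25=37: acc |= 37<<0 -> acc=37 shift=7 [end]
Varint 3: bytes[5:6] = 25 -> value 37 (1 byte(s))
  byte[6]=0xB6 cont=1 payload=0x36=54: acc |= 54<<0 -> acc=54 shift=7
  byte[7]=0xEF cont=1 payload=0x6F=111: acc |= 111<<7 -> acc=14262 shift=14
  byte[8]=0x6A cont=0 payload=0x6A=106: acc |= 106<<14 -> acc=1750966 shift=21 [end]
Varint 4: bytes[6:9] = B6 EF 6A -> value 1750966 (3 byte(s))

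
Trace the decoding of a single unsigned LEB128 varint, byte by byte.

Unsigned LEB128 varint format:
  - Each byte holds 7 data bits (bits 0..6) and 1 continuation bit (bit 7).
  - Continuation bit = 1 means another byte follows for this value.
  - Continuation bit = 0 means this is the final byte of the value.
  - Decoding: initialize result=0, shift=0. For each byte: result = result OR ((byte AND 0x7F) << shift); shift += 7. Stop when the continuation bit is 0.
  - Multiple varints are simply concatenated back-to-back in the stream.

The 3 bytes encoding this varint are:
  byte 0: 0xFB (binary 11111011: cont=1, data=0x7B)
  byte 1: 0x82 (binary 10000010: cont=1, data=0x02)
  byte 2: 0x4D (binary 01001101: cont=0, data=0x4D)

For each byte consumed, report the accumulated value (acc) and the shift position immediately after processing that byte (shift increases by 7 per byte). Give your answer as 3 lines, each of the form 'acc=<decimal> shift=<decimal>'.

byte 0=0xFB: payload=0x7B=123, contrib = 123<<0 = 123; acc -> 123, shift -> 7
byte 1=0x82: payload=0x02=2, contrib = 2<<7 = 256; acc -> 379, shift -> 14
byte 2=0x4D: payload=0x4D=77, contrib = 77<<14 = 1261568; acc -> 1261947, shift -> 21

Answer: acc=123 shift=7
acc=379 shift=14
acc=1261947 shift=21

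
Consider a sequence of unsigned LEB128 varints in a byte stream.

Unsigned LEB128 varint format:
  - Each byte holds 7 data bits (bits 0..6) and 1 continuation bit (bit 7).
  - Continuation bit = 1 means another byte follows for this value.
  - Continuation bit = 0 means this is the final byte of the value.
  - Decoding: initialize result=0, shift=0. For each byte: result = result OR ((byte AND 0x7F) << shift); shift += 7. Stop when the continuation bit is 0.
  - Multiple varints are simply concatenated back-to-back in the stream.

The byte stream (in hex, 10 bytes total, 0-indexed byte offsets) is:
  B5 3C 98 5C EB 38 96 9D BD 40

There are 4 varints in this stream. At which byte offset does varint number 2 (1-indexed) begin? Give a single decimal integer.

Answer: 2

Derivation:
  byte[0]=0xB5 cont=1 payload=0x35=53: acc |= 53<<0 -> acc=53 shift=7
  byte[1]=0x3C cont=0 payload=0x3C=60: acc |= 60<<7 -> acc=7733 shift=14 [end]
Varint 1: bytes[0:2] = B5 3C -> value 7733 (2 byte(s))
  byte[2]=0x98 cont=1 payload=0x18=24: acc |= 24<<0 -> acc=24 shift=7
  byte[3]=0x5C cont=0 payload=0x5C=92: acc |= 92<<7 -> acc=11800 shift=14 [end]
Varint 2: bytes[2:4] = 98 5C -> value 11800 (2 byte(s))
  byte[4]=0xEB cont=1 payload=0x6B=107: acc |= 107<<0 -> acc=107 shift=7
  byte[5]=0x38 cont=0 payload=0x38=56: acc |= 56<<7 -> acc=7275 shift=14 [end]
Varint 3: bytes[4:6] = EB 38 -> value 7275 (2 byte(s))
  byte[6]=0x96 cont=1 payload=0x16=22: acc |= 22<<0 -> acc=22 shift=7
  byte[7]=0x9D cont=1 payload=0x1D=29: acc |= 29<<7 -> acc=3734 shift=14
  byte[8]=0xBD cont=1 payload=0x3D=61: acc |= 61<<14 -> acc=1003158 shift=21
  byte[9]=0x40 cont=0 payload=0x40=64: acc |= 64<<21 -> acc=135220886 shift=28 [end]
Varint 4: bytes[6:10] = 96 9D BD 40 -> value 135220886 (4 byte(s))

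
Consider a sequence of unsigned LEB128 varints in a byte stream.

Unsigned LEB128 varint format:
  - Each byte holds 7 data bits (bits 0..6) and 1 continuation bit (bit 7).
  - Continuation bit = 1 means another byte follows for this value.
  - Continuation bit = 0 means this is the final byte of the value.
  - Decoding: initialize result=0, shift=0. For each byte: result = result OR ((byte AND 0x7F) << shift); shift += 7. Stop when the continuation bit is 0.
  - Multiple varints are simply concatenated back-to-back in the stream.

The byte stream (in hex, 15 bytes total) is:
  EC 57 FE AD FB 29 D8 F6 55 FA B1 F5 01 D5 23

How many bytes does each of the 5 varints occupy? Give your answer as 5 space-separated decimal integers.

Answer: 2 4 3 4 2

Derivation:
  byte[0]=0xEC cont=1 payload=0x6C=108: acc |= 108<<0 -> acc=108 shift=7
  byte[1]=0x57 cont=0 payload=0x57=87: acc |= 87<<7 -> acc=11244 shift=14 [end]
Varint 1: bytes[0:2] = EC 57 -> value 11244 (2 byte(s))
  byte[2]=0xFE cont=1 payload=0x7E=126: acc |= 126<<0 -> acc=126 shift=7
  byte[3]=0xAD cont=1 payload=0x2D=45: acc |= 45<<7 -> acc=5886 shift=14
  byte[4]=0xFB cont=1 payload=0x7B=123: acc |= 123<<14 -> acc=2021118 shift=21
  byte[5]=0x29 cont=0 payload=0x29=41: acc |= 41<<21 -> acc=88004350 shift=28 [end]
Varint 2: bytes[2:6] = FE AD FB 29 -> value 88004350 (4 byte(s))
  byte[6]=0xD8 cont=1 payload=0x58=88: acc |= 88<<0 -> acc=88 shift=7
  byte[7]=0xF6 cont=1 payload=0x76=118: acc |= 118<<7 -> acc=15192 shift=14
  byte[8]=0x55 cont=0 payload=0x55=85: acc |= 85<<14 -> acc=1407832 shift=21 [end]
Varint 3: bytes[6:9] = D8 F6 55 -> value 1407832 (3 byte(s))
  byte[9]=0xFA cont=1 payload=0x7A=122: acc |= 122<<0 -> acc=122 shift=7
  byte[10]=0xB1 cont=1 payload=0x31=49: acc |= 49<<7 -> acc=6394 shift=14
  byte[11]=0xF5 cont=1 payload=0x75=117: acc |= 117<<14 -> acc=1923322 shift=21
  byte[12]=0x01 cont=0 payload=0x01=1: acc |= 1<<21 -> acc=4020474 shift=28 [end]
Varint 4: bytes[9:13] = FA B1 F5 01 -> value 4020474 (4 byte(s))
  byte[13]=0xD5 cont=1 payload=0x55=85: acc |= 85<<0 -> acc=85 shift=7
  byte[14]=0x23 cont=0 payload=0x23=35: acc |= 35<<7 -> acc=4565 shift=14 [end]
Varint 5: bytes[13:15] = D5 23 -> value 4565 (2 byte(s))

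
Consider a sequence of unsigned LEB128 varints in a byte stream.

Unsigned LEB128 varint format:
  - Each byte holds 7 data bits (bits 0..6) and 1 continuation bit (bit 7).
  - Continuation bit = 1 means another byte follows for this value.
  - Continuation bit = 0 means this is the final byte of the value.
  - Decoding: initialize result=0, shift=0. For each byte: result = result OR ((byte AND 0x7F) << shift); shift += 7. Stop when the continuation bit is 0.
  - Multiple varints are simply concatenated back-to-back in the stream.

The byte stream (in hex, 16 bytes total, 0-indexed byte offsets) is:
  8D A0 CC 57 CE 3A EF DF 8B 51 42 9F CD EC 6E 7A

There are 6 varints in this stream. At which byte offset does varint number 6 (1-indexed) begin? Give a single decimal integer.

  byte[0]=0x8D cont=1 payload=0x0D=13: acc |= 13<<0 -> acc=13 shift=7
  byte[1]=0xA0 cont=1 payload=0x20=32: acc |= 32<<7 -> acc=4109 shift=14
  byte[2]=0xCC cont=1 payload=0x4C=76: acc |= 76<<14 -> acc=1249293 shift=21
  byte[3]=0x57 cont=0 payload=0x57=87: acc |= 87<<21 -> acc=183701517 shift=28 [end]
Varint 1: bytes[0:4] = 8D A0 CC 57 -> value 183701517 (4 byte(s))
  byte[4]=0xCE cont=1 payload=0x4E=78: acc |= 78<<0 -> acc=78 shift=7
  byte[5]=0x3A cont=0 payload=0x3A=58: acc |= 58<<7 -> acc=7502 shift=14 [end]
Varint 2: bytes[4:6] = CE 3A -> value 7502 (2 byte(s))
  byte[6]=0xEF cont=1 payload=0x6F=111: acc |= 111<<0 -> acc=111 shift=7
  byte[7]=0xDF cont=1 payload=0x5F=95: acc |= 95<<7 -> acc=12271 shift=14
  byte[8]=0x8B cont=1 payload=0x0B=11: acc |= 11<<14 -> acc=192495 shift=21
  byte[9]=0x51 cont=0 payload=0x51=81: acc |= 81<<21 -> acc=170061807 shift=28 [end]
Varint 3: bytes[6:10] = EF DF 8B 51 -> value 170061807 (4 byte(s))
  byte[10]=0x42 cont=0 payload=0x42=66: acc |= 66<<0 -> acc=66 shift=7 [end]
Varint 4: bytes[10:11] = 42 -> value 66 (1 byte(s))
  byte[11]=0x9F cont=1 payload=0x1F=31: acc |= 31<<0 -> acc=31 shift=7
  byte[12]=0xCD cont=1 payload=0x4D=77: acc |= 77<<7 -> acc=9887 shift=14
  byte[13]=0xEC cont=1 payload=0x6C=108: acc |= 108<<14 -> acc=1779359 shift=21
  byte[14]=0x6E cont=0 payload=0x6E=110: acc |= 110<<21 -> acc=232466079 shift=28 [end]
Varint 5: bytes[11:15] = 9F CD EC 6E -> value 232466079 (4 byte(s))
  byte[15]=0x7A cont=0 payload=0x7A=122: acc |= 122<<0 -> acc=122 shift=7 [end]
Varint 6: bytes[15:16] = 7A -> value 122 (1 byte(s))

Answer: 15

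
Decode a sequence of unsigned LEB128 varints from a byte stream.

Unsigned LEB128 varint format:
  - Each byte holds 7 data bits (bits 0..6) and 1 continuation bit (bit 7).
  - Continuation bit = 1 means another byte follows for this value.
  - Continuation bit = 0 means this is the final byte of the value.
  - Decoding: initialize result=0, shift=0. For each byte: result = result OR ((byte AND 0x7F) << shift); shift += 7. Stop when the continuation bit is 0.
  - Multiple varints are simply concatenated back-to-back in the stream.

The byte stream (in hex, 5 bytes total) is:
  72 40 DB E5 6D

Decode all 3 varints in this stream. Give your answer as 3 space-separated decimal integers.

  byte[0]=0x72 cont=0 payload=0x72=114: acc |= 114<<0 -> acc=114 shift=7 [end]
Varint 1: bytes[0:1] = 72 -> value 114 (1 byte(s))
  byte[1]=0x40 cont=0 payload=0x40=64: acc |= 64<<0 -> acc=64 shift=7 [end]
Varint 2: bytes[1:2] = 40 -> value 64 (1 byte(s))
  byte[2]=0xDB cont=1 payload=0x5B=91: acc |= 91<<0 -> acc=91 shift=7
  byte[3]=0xE5 cont=1 payload=0x65=101: acc |= 101<<7 -> acc=13019 shift=14
  byte[4]=0x6D cont=0 payload=0x6D=109: acc |= 109<<14 -> acc=1798875 shift=21 [end]
Varint 3: bytes[2:5] = DB E5 6D -> value 1798875 (3 byte(s))

Answer: 114 64 1798875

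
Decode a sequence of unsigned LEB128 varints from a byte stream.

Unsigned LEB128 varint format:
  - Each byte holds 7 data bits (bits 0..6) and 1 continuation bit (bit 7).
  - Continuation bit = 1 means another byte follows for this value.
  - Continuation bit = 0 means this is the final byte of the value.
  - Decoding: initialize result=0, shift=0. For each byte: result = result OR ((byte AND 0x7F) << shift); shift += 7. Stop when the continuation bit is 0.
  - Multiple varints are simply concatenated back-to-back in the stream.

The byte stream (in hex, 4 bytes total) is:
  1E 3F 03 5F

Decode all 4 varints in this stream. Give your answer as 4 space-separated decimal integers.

  byte[0]=0x1E cont=0 payload=0x1E=30: acc |= 30<<0 -> acc=30 shift=7 [end]
Varint 1: bytes[0:1] = 1E -> value 30 (1 byte(s))
  byte[1]=0x3F cont=0 payload=0x3F=63: acc |= 63<<0 -> acc=63 shift=7 [end]
Varint 2: bytes[1:2] = 3F -> value 63 (1 byte(s))
  byte[2]=0x03 cont=0 payload=0x03=3: acc |= 3<<0 -> acc=3 shift=7 [end]
Varint 3: bytes[2:3] = 03 -> value 3 (1 byte(s))
  byte[3]=0x5F cont=0 payload=0x5F=95: acc |= 95<<0 -> acc=95 shift=7 [end]
Varint 4: bytes[3:4] = 5F -> value 95 (1 byte(s))

Answer: 30 63 3 95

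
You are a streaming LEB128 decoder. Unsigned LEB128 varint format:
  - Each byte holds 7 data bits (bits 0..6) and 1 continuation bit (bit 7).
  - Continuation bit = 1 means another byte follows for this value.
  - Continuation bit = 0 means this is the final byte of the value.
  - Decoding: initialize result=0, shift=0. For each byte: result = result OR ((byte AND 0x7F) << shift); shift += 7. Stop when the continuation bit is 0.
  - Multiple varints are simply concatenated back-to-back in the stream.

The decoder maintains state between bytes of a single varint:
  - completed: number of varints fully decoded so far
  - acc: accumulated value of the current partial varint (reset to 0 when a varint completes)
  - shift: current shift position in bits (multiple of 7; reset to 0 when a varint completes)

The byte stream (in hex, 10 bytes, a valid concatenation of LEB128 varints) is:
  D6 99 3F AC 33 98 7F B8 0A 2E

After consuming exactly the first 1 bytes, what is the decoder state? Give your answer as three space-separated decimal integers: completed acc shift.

Answer: 0 86 7

Derivation:
byte[0]=0xD6 cont=1 payload=0x56: acc |= 86<<0 -> completed=0 acc=86 shift=7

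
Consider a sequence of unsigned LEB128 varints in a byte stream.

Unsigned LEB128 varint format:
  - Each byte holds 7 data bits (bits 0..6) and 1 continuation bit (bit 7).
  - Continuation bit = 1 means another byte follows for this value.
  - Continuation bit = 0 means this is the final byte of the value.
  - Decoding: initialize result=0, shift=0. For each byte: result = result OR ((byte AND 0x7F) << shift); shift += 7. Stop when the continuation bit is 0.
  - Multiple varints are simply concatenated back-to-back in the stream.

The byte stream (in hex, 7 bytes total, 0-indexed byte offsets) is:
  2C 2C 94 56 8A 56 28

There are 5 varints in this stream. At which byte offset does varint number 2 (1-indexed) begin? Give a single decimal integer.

  byte[0]=0x2C cont=0 payload=0x2C=44: acc |= 44<<0 -> acc=44 shift=7 [end]
Varint 1: bytes[0:1] = 2C -> value 44 (1 byte(s))
  byte[1]=0x2C cont=0 payload=0x2C=44: acc |= 44<<0 -> acc=44 shift=7 [end]
Varint 2: bytes[1:2] = 2C -> value 44 (1 byte(s))
  byte[2]=0x94 cont=1 payload=0x14=20: acc |= 20<<0 -> acc=20 shift=7
  byte[3]=0x56 cont=0 payload=0x56=86: acc |= 86<<7 -> acc=11028 shift=14 [end]
Varint 3: bytes[2:4] = 94 56 -> value 11028 (2 byte(s))
  byte[4]=0x8A cont=1 payload=0x0A=10: acc |= 10<<0 -> acc=10 shift=7
  byte[5]=0x56 cont=0 payload=0x56=86: acc |= 86<<7 -> acc=11018 shift=14 [end]
Varint 4: bytes[4:6] = 8A 56 -> value 11018 (2 byte(s))
  byte[6]=0x28 cont=0 payload=0x28=40: acc |= 40<<0 -> acc=40 shift=7 [end]
Varint 5: bytes[6:7] = 28 -> value 40 (1 byte(s))

Answer: 1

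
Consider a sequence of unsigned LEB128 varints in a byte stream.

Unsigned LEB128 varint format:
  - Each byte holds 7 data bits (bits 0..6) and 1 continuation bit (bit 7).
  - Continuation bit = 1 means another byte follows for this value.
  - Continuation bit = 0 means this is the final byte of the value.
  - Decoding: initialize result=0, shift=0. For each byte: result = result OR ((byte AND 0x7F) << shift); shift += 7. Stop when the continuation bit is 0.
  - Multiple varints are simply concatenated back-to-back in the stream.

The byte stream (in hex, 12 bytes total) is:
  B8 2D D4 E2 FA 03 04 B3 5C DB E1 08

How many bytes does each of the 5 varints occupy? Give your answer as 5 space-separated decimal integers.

  byte[0]=0xB8 cont=1 payload=0x38=56: acc |= 56<<0 -> acc=56 shift=7
  byte[1]=0x2D cont=0 payload=0x2D=45: acc |= 45<<7 -> acc=5816 shift=14 [end]
Varint 1: bytes[0:2] = B8 2D -> value 5816 (2 byte(s))
  byte[2]=0xD4 cont=1 payload=0x54=84: acc |= 84<<0 -> acc=84 shift=7
  byte[3]=0xE2 cont=1 payload=0x62=98: acc |= 98<<7 -> acc=12628 shift=14
  byte[4]=0xFA cont=1 payload=0x7A=122: acc |= 122<<14 -> acc=2011476 shift=21
  byte[5]=0x03 cont=0 payload=0x03=3: acc |= 3<<21 -> acc=8302932 shift=28 [end]
Varint 2: bytes[2:6] = D4 E2 FA 03 -> value 8302932 (4 byte(s))
  byte[6]=0x04 cont=0 payload=0x04=4: acc |= 4<<0 -> acc=4 shift=7 [end]
Varint 3: bytes[6:7] = 04 -> value 4 (1 byte(s))
  byte[7]=0xB3 cont=1 payload=0x33=51: acc |= 51<<0 -> acc=51 shift=7
  byte[8]=0x5C cont=0 payload=0x5C=92: acc |= 92<<7 -> acc=11827 shift=14 [end]
Varint 4: bytes[7:9] = B3 5C -> value 11827 (2 byte(s))
  byte[9]=0xDB cont=1 payload=0x5B=91: acc |= 91<<0 -> acc=91 shift=7
  byte[10]=0xE1 cont=1 payload=0x61=97: acc |= 97<<7 -> acc=12507 shift=14
  byte[11]=0x08 cont=0 payload=0x08=8: acc |= 8<<14 -> acc=143579 shift=21 [end]
Varint 5: bytes[9:12] = DB E1 08 -> value 143579 (3 byte(s))

Answer: 2 4 1 2 3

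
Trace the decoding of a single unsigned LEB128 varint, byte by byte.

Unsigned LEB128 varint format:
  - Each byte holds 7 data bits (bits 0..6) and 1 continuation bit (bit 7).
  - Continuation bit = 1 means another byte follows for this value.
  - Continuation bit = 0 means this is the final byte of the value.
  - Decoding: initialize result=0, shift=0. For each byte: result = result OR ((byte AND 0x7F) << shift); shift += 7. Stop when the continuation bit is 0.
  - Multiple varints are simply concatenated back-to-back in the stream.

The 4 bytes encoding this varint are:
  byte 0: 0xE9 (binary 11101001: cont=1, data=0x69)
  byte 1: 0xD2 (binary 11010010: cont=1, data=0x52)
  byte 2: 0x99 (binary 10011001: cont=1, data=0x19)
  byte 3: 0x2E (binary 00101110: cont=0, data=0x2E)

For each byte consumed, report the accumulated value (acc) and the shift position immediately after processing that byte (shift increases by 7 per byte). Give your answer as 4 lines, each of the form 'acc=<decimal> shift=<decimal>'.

byte 0=0xE9: payload=0x69=105, contrib = 105<<0 = 105; acc -> 105, shift -> 7
byte 1=0xD2: payload=0x52=82, contrib = 82<<7 = 10496; acc -> 10601, shift -> 14
byte 2=0x99: payload=0x19=25, contrib = 25<<14 = 409600; acc -> 420201, shift -> 21
byte 3=0x2E: payload=0x2E=46, contrib = 46<<21 = 96468992; acc -> 96889193, shift -> 28

Answer: acc=105 shift=7
acc=10601 shift=14
acc=420201 shift=21
acc=96889193 shift=28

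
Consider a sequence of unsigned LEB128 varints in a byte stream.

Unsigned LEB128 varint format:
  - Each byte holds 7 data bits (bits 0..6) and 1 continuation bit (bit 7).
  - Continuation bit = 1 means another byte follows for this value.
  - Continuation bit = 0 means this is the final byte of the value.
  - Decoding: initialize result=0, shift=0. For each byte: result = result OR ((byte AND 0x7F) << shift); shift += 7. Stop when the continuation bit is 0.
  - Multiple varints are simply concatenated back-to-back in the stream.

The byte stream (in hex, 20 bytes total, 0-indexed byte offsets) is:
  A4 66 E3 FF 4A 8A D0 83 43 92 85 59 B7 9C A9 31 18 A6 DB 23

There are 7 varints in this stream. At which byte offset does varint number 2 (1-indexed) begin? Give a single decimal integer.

  byte[0]=0xA4 cont=1 payload=0x24=36: acc |= 36<<0 -> acc=36 shift=7
  byte[1]=0x66 cont=0 payload=0x66=102: acc |= 102<<7 -> acc=13092 shift=14 [end]
Varint 1: bytes[0:2] = A4 66 -> value 13092 (2 byte(s))
  byte[2]=0xE3 cont=1 payload=0x63=99: acc |= 99<<0 -> acc=99 shift=7
  byte[3]=0xFF cont=1 payload=0x7F=127: acc |= 127<<7 -> acc=16355 shift=14
  byte[4]=0x4A cont=0 payload=0x4A=74: acc |= 74<<14 -> acc=1228771 shift=21 [end]
Varint 2: bytes[2:5] = E3 FF 4A -> value 1228771 (3 byte(s))
  byte[5]=0x8A cont=1 payload=0x0A=10: acc |= 10<<0 -> acc=10 shift=7
  byte[6]=0xD0 cont=1 payload=0x50=80: acc |= 80<<7 -> acc=10250 shift=14
  byte[7]=0x83 cont=1 payload=0x03=3: acc |= 3<<14 -> acc=59402 shift=21
  byte[8]=0x43 cont=0 payload=0x43=67: acc |= 67<<21 -> acc=140568586 shift=28 [end]
Varint 3: bytes[5:9] = 8A D0 83 43 -> value 140568586 (4 byte(s))
  byte[9]=0x92 cont=1 payload=0x12=18: acc |= 18<<0 -> acc=18 shift=7
  byte[10]=0x85 cont=1 payload=0x05=5: acc |= 5<<7 -> acc=658 shift=14
  byte[11]=0x59 cont=0 payload=0x59=89: acc |= 89<<14 -> acc=1458834 shift=21 [end]
Varint 4: bytes[9:12] = 92 85 59 -> value 1458834 (3 byte(s))
  byte[12]=0xB7 cont=1 payload=0x37=55: acc |= 55<<0 -> acc=55 shift=7
  byte[13]=0x9C cont=1 payload=0x1C=28: acc |= 28<<7 -> acc=3639 shift=14
  byte[14]=0xA9 cont=1 payload=0x29=41: acc |= 41<<14 -> acc=675383 shift=21
  byte[15]=0x31 cont=0 payload=0x31=49: acc |= 49<<21 -> acc=103435831 shift=28 [end]
Varint 5: bytes[12:16] = B7 9C A9 31 -> value 103435831 (4 byte(s))
  byte[16]=0x18 cont=0 payload=0x18=24: acc |= 24<<0 -> acc=24 shift=7 [end]
Varint 6: bytes[16:17] = 18 -> value 24 (1 byte(s))
  byte[17]=0xA6 cont=1 payload=0x26=38: acc |= 38<<0 -> acc=38 shift=7
  byte[18]=0xDB cont=1 payload=0x5B=91: acc |= 91<<7 -> acc=11686 shift=14
  byte[19]=0x23 cont=0 payload=0x23=35: acc |= 35<<14 -> acc=585126 shift=21 [end]
Varint 7: bytes[17:20] = A6 DB 23 -> value 585126 (3 byte(s))

Answer: 2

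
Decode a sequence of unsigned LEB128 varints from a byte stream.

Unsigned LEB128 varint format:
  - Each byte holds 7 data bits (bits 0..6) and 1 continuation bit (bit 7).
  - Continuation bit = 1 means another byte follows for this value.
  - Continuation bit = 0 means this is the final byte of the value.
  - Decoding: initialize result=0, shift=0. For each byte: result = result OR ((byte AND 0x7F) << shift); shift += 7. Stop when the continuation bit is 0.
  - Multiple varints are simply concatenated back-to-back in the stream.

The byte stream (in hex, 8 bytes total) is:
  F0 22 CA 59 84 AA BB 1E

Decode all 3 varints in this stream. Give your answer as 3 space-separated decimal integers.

Answer: 4464 11466 63886596

Derivation:
  byte[0]=0xF0 cont=1 payload=0x70=112: acc |= 112<<0 -> acc=112 shift=7
  byte[1]=0x22 cont=0 payload=0x22=34: acc |= 34<<7 -> acc=4464 shift=14 [end]
Varint 1: bytes[0:2] = F0 22 -> value 4464 (2 byte(s))
  byte[2]=0xCA cont=1 payload=0x4A=74: acc |= 74<<0 -> acc=74 shift=7
  byte[3]=0x59 cont=0 payload=0x59=89: acc |= 89<<7 -> acc=11466 shift=14 [end]
Varint 2: bytes[2:4] = CA 59 -> value 11466 (2 byte(s))
  byte[4]=0x84 cont=1 payload=0x04=4: acc |= 4<<0 -> acc=4 shift=7
  byte[5]=0xAA cont=1 payload=0x2A=42: acc |= 42<<7 -> acc=5380 shift=14
  byte[6]=0xBB cont=1 payload=0x3B=59: acc |= 59<<14 -> acc=972036 shift=21
  byte[7]=0x1E cont=0 payload=0x1E=30: acc |= 30<<21 -> acc=63886596 shift=28 [end]
Varint 3: bytes[4:8] = 84 AA BB 1E -> value 63886596 (4 byte(s))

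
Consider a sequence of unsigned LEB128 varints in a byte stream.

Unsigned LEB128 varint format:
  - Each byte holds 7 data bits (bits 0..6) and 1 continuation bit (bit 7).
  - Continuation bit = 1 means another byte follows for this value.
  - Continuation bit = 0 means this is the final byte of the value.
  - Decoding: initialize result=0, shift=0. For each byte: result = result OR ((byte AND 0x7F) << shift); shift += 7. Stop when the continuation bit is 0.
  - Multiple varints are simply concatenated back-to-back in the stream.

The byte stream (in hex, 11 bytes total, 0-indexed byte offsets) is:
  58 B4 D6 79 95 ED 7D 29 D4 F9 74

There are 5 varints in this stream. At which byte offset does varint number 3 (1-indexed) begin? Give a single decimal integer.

  byte[0]=0x58 cont=0 payload=0x58=88: acc |= 88<<0 -> acc=88 shift=7 [end]
Varint 1: bytes[0:1] = 58 -> value 88 (1 byte(s))
  byte[1]=0xB4 cont=1 payload=0x34=52: acc |= 52<<0 -> acc=52 shift=7
  byte[2]=0xD6 cont=1 payload=0x56=86: acc |= 86<<7 -> acc=11060 shift=14
  byte[3]=0x79 cont=0 payload=0x79=121: acc |= 121<<14 -> acc=1993524 shift=21 [end]
Varint 2: bytes[1:4] = B4 D6 79 -> value 1993524 (3 byte(s))
  byte[4]=0x95 cont=1 payload=0x15=21: acc |= 21<<0 -> acc=21 shift=7
  byte[5]=0xED cont=1 payload=0x6D=109: acc |= 109<<7 -> acc=13973 shift=14
  byte[6]=0x7D cont=0 payload=0x7D=125: acc |= 125<<14 -> acc=2061973 shift=21 [end]
Varint 3: bytes[4:7] = 95 ED 7D -> value 2061973 (3 byte(s))
  byte[7]=0x29 cont=0 payload=0x29=41: acc |= 41<<0 -> acc=41 shift=7 [end]
Varint 4: bytes[7:8] = 29 -> value 41 (1 byte(s))
  byte[8]=0xD4 cont=1 payload=0x54=84: acc |= 84<<0 -> acc=84 shift=7
  byte[9]=0xF9 cont=1 payload=0x79=121: acc |= 121<<7 -> acc=15572 shift=14
  byte[10]=0x74 cont=0 payload=0x74=116: acc |= 116<<14 -> acc=1916116 shift=21 [end]
Varint 5: bytes[8:11] = D4 F9 74 -> value 1916116 (3 byte(s))

Answer: 4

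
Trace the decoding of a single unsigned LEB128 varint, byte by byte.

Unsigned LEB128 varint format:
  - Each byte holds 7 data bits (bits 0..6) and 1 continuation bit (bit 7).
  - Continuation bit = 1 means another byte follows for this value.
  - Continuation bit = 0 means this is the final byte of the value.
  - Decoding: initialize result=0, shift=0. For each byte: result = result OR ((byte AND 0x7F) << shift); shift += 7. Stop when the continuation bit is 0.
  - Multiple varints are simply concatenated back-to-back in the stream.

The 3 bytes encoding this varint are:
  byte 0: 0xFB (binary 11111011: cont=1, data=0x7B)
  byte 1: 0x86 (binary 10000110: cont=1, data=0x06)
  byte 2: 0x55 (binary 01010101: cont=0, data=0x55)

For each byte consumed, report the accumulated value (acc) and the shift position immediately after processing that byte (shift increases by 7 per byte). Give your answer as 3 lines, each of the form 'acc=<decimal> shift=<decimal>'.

Answer: acc=123 shift=7
acc=891 shift=14
acc=1393531 shift=21

Derivation:
byte 0=0xFB: payload=0x7B=123, contrib = 123<<0 = 123; acc -> 123, shift -> 7
byte 1=0x86: payload=0x06=6, contrib = 6<<7 = 768; acc -> 891, shift -> 14
byte 2=0x55: payload=0x55=85, contrib = 85<<14 = 1392640; acc -> 1393531, shift -> 21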